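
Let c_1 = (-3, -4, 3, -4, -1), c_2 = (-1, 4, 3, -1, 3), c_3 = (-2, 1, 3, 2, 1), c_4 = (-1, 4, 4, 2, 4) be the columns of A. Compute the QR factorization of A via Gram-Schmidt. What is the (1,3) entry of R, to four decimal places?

e_1 = c_1/‖c_1‖ = (-3, -4, 3, -4, -1)/7.1414 = (-0.4201, -0.5601, 0.4201, -0.5601, -0.1400).
r_{13} = e_1·c_3 = 0.2801.

r_{13} = 0.2801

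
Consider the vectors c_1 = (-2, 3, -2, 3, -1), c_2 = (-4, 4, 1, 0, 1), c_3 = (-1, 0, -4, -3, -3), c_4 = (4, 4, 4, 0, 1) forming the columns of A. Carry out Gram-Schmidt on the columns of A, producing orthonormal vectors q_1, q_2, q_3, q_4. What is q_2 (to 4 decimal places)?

q_2 = (-0.5678, 0.4374, 0.4681, -0.3913, 0.3376)

c_1 = (-2, 3, -2, 3, -1); ‖c_1‖ = 5.1962, so q_1 = (-0.3849, 0.5774, -0.3849, 0.5774, -0.1925).
q_1·c_2 = (-0.3849)·(-4) + 0.5774·4 + (-0.3849)·1 + 0.5774·0 + (-0.1925)·1 = 3.2717.
u_2 = c_2 − 3.2717·q_1 = (-2.7407, 2.1111, 2.2593, -1.8889, 1.6296).
‖u_2‖ = 4.8266, so q_2 = (-0.5678, 0.4374, 0.4681, -0.3913, 0.3376).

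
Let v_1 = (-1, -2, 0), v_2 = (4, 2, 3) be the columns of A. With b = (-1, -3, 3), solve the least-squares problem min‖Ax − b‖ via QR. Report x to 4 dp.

v_1 = (-1, -2, 0); ‖v_1‖ = 2.2361, so q_1 = (-0.4472, -0.8944, 0.0000).
q_1·v_2 = (-0.4472)·4 + (-0.8944)·2 + 0.0000·3 = -3.5777.
u_2 = v_2 + 3.5777·q_1 = (2.4000, -1.2000, 3.0000).
‖u_2‖ = 4.0249, so q_2 = (0.5963, -0.2981, 0.7454).
Qᵀb = (3.1305, 2.5342).
Back-substitute: x_2 = 2.5342/4.0249 = 0.6296.
x_1 = (3.1305 + 3.5777·0.6296)/2.2361 = 2.4074.

x = (2.4074, 0.6296)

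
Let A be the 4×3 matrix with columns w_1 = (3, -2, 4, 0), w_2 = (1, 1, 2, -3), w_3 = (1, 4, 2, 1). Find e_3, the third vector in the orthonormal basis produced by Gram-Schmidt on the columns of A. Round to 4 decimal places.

e_1 = w_1/‖w_1‖ = (3, -2, 4, 0)/5.3852 = (0.5571, -0.3714, 0.7428, 0.0000).
r_{12} = e_1·w_2 = 1.6713.
u_2 = w_2 − 1.6713·e_1 = (0.0690, 1.6207, 0.7586, -3.0000).
‖u_2‖ = 3.4938, so e_2 = (0.0197, 0.4639, 0.2171, -0.8587).
r_{13} = e_1·w_3 = 0.5571; r_{23} = e_2·w_3 = 1.4508.
u_3 = w_3 − 0.5571·e_1 − 1.4508·e_2 = (0.6610, 3.5339, 1.2712, 2.2458).
‖u_3‖ = 4.4255, so e_3 = (0.1494, 0.7985, 0.2872, 0.5075).

e_3 = (0.1494, 0.7985, 0.2872, 0.5075)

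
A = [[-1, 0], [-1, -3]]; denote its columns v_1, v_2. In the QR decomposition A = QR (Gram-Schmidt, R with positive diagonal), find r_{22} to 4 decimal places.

r_{22} = 2.1213

q_1 = v_1/‖v_1‖ = (-1, -1)/1.4142 = (-0.7071, -0.7071).
r_{12} = q_1·v_2 = 2.1213.
u_2 = v_2 − 2.1213·q_1 = (1.5000, -1.5000).
r_{22} = ‖u_2‖ = 2.1213.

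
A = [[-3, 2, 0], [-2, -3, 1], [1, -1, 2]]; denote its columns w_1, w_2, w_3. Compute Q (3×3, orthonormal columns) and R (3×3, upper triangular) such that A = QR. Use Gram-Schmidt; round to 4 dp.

w_1 = (-3, -2, 1); ‖w_1‖ = 3.7417, so e_1 = (-0.8018, -0.5345, 0.2673).
e_1·w_2 = (-0.8018)·2 + (-0.5345)·(-3) + 0.2673·(-1) = -0.2673.
u_2 = w_2 + 0.2673·e_1 = (1.7857, -3.1429, -0.9286).
‖u_2‖ = 3.7321, so e_2 = (0.4785, -0.8421, -0.2488).
e_1·w_3 = (-0.8018)·0 + (-0.5345)·1 + 0.2673·2 = 0.0000; e_2·w_3 = 0.4785·0 + (-0.8421)·1 + (-0.2488)·2 = -1.3397.
u_3 = w_3 + 0.0000·e_1 + 1.3397·e_2 = (0.6410, -0.1282, 1.6667).
‖u_3‖ = 1.7903, so e_3 = (0.3581, -0.0716, 0.9309).

Q = [[-0.8018, 0.4785, 0.3581], [-0.5345, -0.8421, -0.0716], [0.2673, -0.2488, 0.9309]], R = [[3.7417, -0.2673, 0.0000], [0.0000, 3.7321, -1.3397], [0.0000, 0.0000, 1.7903]]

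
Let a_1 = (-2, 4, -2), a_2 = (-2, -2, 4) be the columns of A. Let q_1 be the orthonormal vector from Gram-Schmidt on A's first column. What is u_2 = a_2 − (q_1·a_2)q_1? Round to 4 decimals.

u_2 = (-3.0000, 0.0000, 3.0000)

a_1 = (-2, 4, -2); ‖a_1‖ = 4.8990, so q_1 = (-0.4082, 0.8165, -0.4082).
q_1·a_2 = (-0.4082)·(-2) + 0.8165·(-2) + (-0.4082)·4 = -2.4495.
u_2 = a_2 + 2.4495·q_1 = (-3.0000, 0.0000, 3.0000).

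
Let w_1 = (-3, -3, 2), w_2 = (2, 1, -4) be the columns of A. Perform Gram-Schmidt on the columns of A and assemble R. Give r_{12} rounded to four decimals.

e_1 = w_1/‖w_1‖ = (-3, -3, 2)/4.6904 = (-0.6396, -0.6396, 0.4264).
r_{12} = e_1·w_2 = -3.6244.

r_{12} = -3.6244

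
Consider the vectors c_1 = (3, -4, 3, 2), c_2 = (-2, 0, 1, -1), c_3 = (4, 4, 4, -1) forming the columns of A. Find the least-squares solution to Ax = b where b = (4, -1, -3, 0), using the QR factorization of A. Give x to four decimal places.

x = (-0.0525, -1.9330, -0.1119)

q_1 = c_1/‖c_1‖ = (3, -4, 3, 2)/6.1644 = (0.4867, -0.6489, 0.4867, 0.3244).
r_{12} = q_1·c_2 = -0.8111.
u_2 = c_2 + 0.8111·q_1 = (-1.6053, -0.5263, 1.3947, -0.7368).
‖u_2‖ = 2.3113, so q_2 = (-0.6945, -0.2277, 0.6034, -0.3188).
r_{13} = q_1·c_3 = 0.9733; r_{23} = q_2·c_3 = -0.9564.
u_3 = c_3 − 0.9733·q_1 + 0.9564·q_2 = (2.8621, 4.4138, 4.1034, -1.6207).
‖u_3‖ = 6.8657, so q_3 = (0.4169, 0.6429, 0.5977, -0.2361).
Qᵀb = (1.1355, -4.3607, -0.7684).
Back-substitute: x_3 = -0.7684/6.8657 = -0.1119.
x_2 = (-4.3607 + 0.9564·(-0.1119))/2.3113 = -1.9330.
x_1 = (1.1355 + 0.8111·(-1.9330) − 0.9733·(-0.1119))/6.1644 = -0.0525.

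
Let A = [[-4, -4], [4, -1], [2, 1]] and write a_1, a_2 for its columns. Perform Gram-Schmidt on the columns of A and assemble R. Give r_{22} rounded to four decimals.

a_1 = (-4, 4, 2); ‖a_1‖ = 6.0000, so e_1 = (-0.6667, 0.6667, 0.3333).
e_1·a_2 = (-0.6667)·(-4) + 0.6667·(-1) + 0.3333·1 = 2.3333.
u_2 = a_2 − 2.3333·e_1 = (-2.4444, -2.5556, 0.2222).
r_{22} = ‖u_2‖ = 3.5434.

r_{22} = 3.5434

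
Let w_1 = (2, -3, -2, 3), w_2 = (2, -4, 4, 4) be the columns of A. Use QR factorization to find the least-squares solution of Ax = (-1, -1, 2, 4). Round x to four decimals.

x = (-0.0546, 0.5210)

w_1 = (2, -3, -2, 3); ‖w_1‖ = 5.0990, so q_1 = (0.3922, -0.5883, -0.3922, 0.5883).
q_1·w_2 = 0.3922·2 + (-0.5883)·(-4) + (-0.3922)·4 + 0.5883·4 = 3.9223.
u_2 = w_2 − 3.9223·q_1 = (0.4615, -1.6923, 5.5385, 1.6923).
‖u_2‖ = 6.0511, so q_2 = (0.0763, -0.2797, 0.9153, 0.2797).
Qᵀb = (1.7650, 3.1527).
Back-substitute: x_2 = 3.1527/6.0511 = 0.5210.
x_1 = (1.7650 − 3.9223·0.5210)/5.0990 = -0.0546.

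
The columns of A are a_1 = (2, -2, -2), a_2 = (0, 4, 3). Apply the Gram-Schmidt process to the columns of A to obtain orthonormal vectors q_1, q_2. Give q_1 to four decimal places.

q_1 = (0.5774, -0.5774, -0.5774)

q_1 = a_1/‖a_1‖ = (2, -2, -2)/3.4641 = (0.5774, -0.5774, -0.5774).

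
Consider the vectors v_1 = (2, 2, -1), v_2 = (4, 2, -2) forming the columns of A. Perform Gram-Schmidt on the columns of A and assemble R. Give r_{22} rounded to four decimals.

r_{22} = 1.4907

q_1 = v_1/‖v_1‖ = (2, 2, -1)/3.0000 = (0.6667, 0.6667, -0.3333).
r_{12} = q_1·v_2 = 4.6667.
u_2 = v_2 − 4.6667·q_1 = (0.8889, -1.1111, -0.4444).
r_{22} = ‖u_2‖ = 1.4907.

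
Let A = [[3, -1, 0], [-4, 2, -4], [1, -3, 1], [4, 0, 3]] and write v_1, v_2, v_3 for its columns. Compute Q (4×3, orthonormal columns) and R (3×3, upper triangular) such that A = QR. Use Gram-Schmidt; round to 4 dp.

Q = [[0.4629, 0.0000, -0.8612], [-0.6172, 0.2182, -0.4751], [0.1543, -0.8729, -0.0297], [0.6172, 0.4364, 0.1782]], R = [[6.4807, -2.1602, 4.4748], [0.0000, 3.0551, -0.4364], [0.0000, 0.0000, 2.4054]]

v_1 = (3, -4, 1, 4); ‖v_1‖ = 6.4807, so e_1 = (0.4629, -0.6172, 0.1543, 0.6172).
e_1·v_2 = 0.4629·(-1) + (-0.6172)·2 + 0.1543·(-3) + 0.6172·0 = -2.1602.
u_2 = v_2 + 2.1602·e_1 = (0.0000, 0.6667, -2.6667, 1.3333).
‖u_2‖ = 3.0551, so e_2 = (0.0000, 0.2182, -0.8729, 0.4364).
e_1·v_3 = 0.4629·0 + (-0.6172)·(-4) + 0.1543·1 + 0.6172·3 = 4.4748; e_2·v_3 = 0.0000·0 + 0.2182·(-4) + (-0.8729)·1 + 0.4364·3 = -0.4364.
u_3 = v_3 − 4.4748·e_1 + 0.4364·e_2 = (-2.0714, -1.1429, -0.0714, 0.4286).
‖u_3‖ = 2.4054, so e_3 = (-0.8612, -0.4751, -0.0297, 0.1782).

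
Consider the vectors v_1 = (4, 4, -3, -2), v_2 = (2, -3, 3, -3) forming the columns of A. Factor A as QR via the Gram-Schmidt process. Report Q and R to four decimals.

Q = [[0.5963, 0.4795], [0.5963, -0.4348], [-0.4472, 0.4632], [-0.2981, -0.6054]], R = [[6.7082, -1.0435], [0.0000, 5.4691]]

v_1 = (4, 4, -3, -2); ‖v_1‖ = 6.7082, so q_1 = (0.5963, 0.5963, -0.4472, -0.2981).
q_1·v_2 = 0.5963·2 + 0.5963·(-3) + (-0.4472)·3 + (-0.2981)·(-3) = -1.0435.
u_2 = v_2 + 1.0435·q_1 = (2.6222, -2.3778, 2.5333, -3.3111).
‖u_2‖ = 5.4691, so q_2 = (0.4795, -0.4348, 0.4632, -0.6054).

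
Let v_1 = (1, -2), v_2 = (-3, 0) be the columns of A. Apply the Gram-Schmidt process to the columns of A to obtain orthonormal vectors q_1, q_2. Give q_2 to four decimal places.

v_1 = (1, -2); ‖v_1‖ = 2.2361, so q_1 = (0.4472, -0.8944).
q_1·v_2 = 0.4472·(-3) + (-0.8944)·0 = -1.3416.
u_2 = v_2 + 1.3416·q_1 = (-2.4000, -1.2000).
‖u_2‖ = 2.6833, so q_2 = (-0.8944, -0.4472).

q_2 = (-0.8944, -0.4472)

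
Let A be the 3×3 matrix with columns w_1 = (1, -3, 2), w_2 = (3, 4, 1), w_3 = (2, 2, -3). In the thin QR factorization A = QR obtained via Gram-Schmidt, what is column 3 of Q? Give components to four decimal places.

w_1 = (1, -3, 2); ‖w_1‖ = 3.7417, so e_1 = (0.2673, -0.8018, 0.5345).
e_1·w_2 = 0.2673·3 + (-0.8018)·4 + 0.5345·1 = -1.8708.
u_2 = w_2 + 1.8708·e_1 = (3.5000, 2.5000, 2.0000).
‖u_2‖ = 4.7434, so e_2 = (0.7379, 0.5270, 0.4216).
e_1·w_3 = 0.2673·2 + (-0.8018)·2 + 0.5345·(-3) = -2.6726; e_2·w_3 = 0.7379·2 + 0.5270·2 + 0.4216·(-3) = 1.2649.
u_3 = w_3 + 2.6726·e_1 − 1.2649·e_2 = (1.7810, -0.8095, -2.1048).
‖u_3‖ = 2.8735, so e_3 = (0.6198, -0.2817, -0.7325).

e_3 = (0.6198, -0.2817, -0.7325)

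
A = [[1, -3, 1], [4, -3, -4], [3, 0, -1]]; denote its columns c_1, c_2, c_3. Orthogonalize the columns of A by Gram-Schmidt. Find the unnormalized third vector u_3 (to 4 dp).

u_3 = (1.3333, -1.3333, 1.3333)

q_1 = c_1/‖c_1‖ = (1, 4, 3)/5.0990 = (0.1961, 0.7845, 0.5883).
r_{12} = q_1·c_2 = -2.9417.
u_2 = c_2 + 2.9417·q_1 = (-2.4231, -0.6923, 1.7308).
‖u_2‖ = 3.0571, so q_2 = (-0.7926, -0.2265, 0.5661).
r_{13} = q_1·c_3 = -3.5301; r_{23} = q_2·c_3 = -0.4529.
u_3 = c_3 + 3.5301·q_1 + 0.4529·q_2 = (1.3333, -1.3333, 1.3333).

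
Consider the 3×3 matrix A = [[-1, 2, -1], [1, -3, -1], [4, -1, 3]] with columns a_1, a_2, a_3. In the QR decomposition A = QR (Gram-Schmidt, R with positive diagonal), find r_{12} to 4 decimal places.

r_{12} = -2.1213

a_1 = (-1, 1, 4); ‖a_1‖ = 4.2426, so e_1 = (-0.2357, 0.2357, 0.9428).
r_{12} = e_1·a_2 = -2.1213.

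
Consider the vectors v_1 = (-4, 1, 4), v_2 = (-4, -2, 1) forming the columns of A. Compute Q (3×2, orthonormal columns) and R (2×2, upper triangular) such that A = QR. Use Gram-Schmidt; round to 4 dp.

Q = [[-0.6963, -0.5437], [0.1741, -0.7612], [0.6963, -0.3534]], R = [[5.7446, 3.1334], [0.0000, 3.3439]]

q_1 = v_1/‖v_1‖ = (-4, 1, 4)/5.7446 = (-0.6963, 0.1741, 0.6963).
r_{12} = q_1·v_2 = 3.1334.
u_2 = v_2 − 3.1334·q_1 = (-1.8182, -2.5455, -1.1818).
‖u_2‖ = 3.3439, so q_2 = (-0.5437, -0.7612, -0.3534).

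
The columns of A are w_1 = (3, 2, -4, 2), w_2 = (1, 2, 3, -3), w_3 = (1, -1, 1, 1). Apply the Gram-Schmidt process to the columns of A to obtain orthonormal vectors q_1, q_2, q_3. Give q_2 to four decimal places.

w_1 = (3, 2, -4, 2); ‖w_1‖ = 5.7446, so q_1 = (0.5222, 0.3482, -0.6963, 0.3482).
q_1·w_2 = 0.5222·1 + 0.3482·2 + (-0.6963)·3 + 0.3482·(-3) = -1.9149.
u_2 = w_2 + 1.9149·q_1 = (2.0000, 2.6667, 1.6667, -2.3333).
‖u_2‖ = 4.3970, so q_2 = (0.4549, 0.6065, 0.3790, -0.5307).

q_2 = (0.4549, 0.6065, 0.3790, -0.5307)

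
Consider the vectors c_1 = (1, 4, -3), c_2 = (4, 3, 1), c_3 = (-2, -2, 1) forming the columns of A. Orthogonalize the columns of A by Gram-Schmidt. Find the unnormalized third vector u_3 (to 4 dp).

u_3 = (-0.3333, 0.3333, 0.3333)

e_1 = c_1/‖c_1‖ = (1, 4, -3)/5.0990 = (0.1961, 0.7845, -0.5883).
r_{12} = e_1·c_2 = 2.5495.
u_2 = c_2 − 2.5495·e_1 = (3.5000, 1.0000, 2.5000).
‖u_2‖ = 4.4159, so e_2 = (0.7926, 0.2265, 0.5661).
r_{13} = e_1·c_3 = -2.5495; r_{23} = e_2·c_3 = -1.4720.
u_3 = c_3 + 2.5495·e_1 + 1.4720·e_2 = (-0.3333, 0.3333, 0.3333).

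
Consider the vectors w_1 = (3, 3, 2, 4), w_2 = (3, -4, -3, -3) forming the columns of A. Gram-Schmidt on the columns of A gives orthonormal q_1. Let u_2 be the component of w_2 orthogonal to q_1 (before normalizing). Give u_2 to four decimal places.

u_2 = (4.6579, -2.3421, -1.8947, -0.7895)

w_1 = (3, 3, 2, 4); ‖w_1‖ = 6.1644, so q_1 = (0.4867, 0.4867, 0.3244, 0.6489).
q_1·w_2 = 0.4867·3 + 0.4867·(-4) + 0.3244·(-3) + 0.6489·(-3) = -3.4066.
u_2 = w_2 + 3.4066·q_1 = (4.6579, -2.3421, -1.8947, -0.7895).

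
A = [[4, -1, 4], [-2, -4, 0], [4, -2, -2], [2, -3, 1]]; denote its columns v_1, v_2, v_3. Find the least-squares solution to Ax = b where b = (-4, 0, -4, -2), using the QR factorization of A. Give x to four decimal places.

e_1 = v_1/‖v_1‖ = (4, -2, 4, 2)/6.3246 = (0.6325, -0.3162, 0.6325, 0.3162).
r_{12} = e_1·v_2 = -1.5811.
u_2 = v_2 + 1.5811·e_1 = (0.0000, -4.5000, -1.0000, -2.5000).
‖u_2‖ = 5.2440, so e_2 = (0.0000, -0.8581, -0.1907, -0.4767).
r_{13} = e_1·v_3 = 1.5811; r_{23} = e_2·v_3 = -0.0953.
u_3 = v_3 − 1.5811·e_1 + 0.0953·e_2 = (3.0000, 0.4182, -3.0182, 0.4545).
‖u_3‖ = 4.3001, so e_3 = (0.6977, 0.0972, -0.7019, 0.1057).
Qᵀb = (-5.6921, 1.7162, -0.1945).
Back-substitute: x_3 = -0.1945/4.3001 = -0.0452.
x_2 = (1.7162 + 0.0953·(-0.0452))/5.2440 = 0.3265.
x_1 = (-5.6921 + 1.5811·0.3265 − 1.5811·(-0.0452))/6.3246 = -0.8071.

x = (-0.8071, 0.3265, -0.0452)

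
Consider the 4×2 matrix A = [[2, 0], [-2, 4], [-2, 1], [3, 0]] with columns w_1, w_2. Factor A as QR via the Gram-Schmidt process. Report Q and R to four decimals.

e_1 = w_1/‖w_1‖ = (2, -2, -2, 3)/4.5826 = (0.4364, -0.4364, -0.4364, 0.6547).
r_{12} = e_1·w_2 = -2.1822.
u_2 = w_2 + 2.1822·e_1 = (0.9524, 3.0476, 0.0476, 1.4286).
‖u_2‖ = 3.4983, so e_2 = (0.2722, 0.8712, 0.0136, 0.4084).

Q = [[0.4364, 0.2722], [-0.4364, 0.8712], [-0.4364, 0.0136], [0.6547, 0.4084]], R = [[4.5826, -2.1822], [0.0000, 3.4983]]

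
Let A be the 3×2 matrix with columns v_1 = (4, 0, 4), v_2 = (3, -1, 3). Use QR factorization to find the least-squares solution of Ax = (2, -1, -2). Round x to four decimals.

e_1 = v_1/‖v_1‖ = (4, 0, 4)/5.6569 = (0.7071, 0.0000, 0.7071).
r_{12} = e_1·v_2 = 4.2426.
u_2 = v_2 − 4.2426·e_1 = (0.0000, -1.0000, 0.0000).
‖u_2‖ = 1.0000, so e_2 = (0.0000, -1.0000, 0.0000).
Qᵀb = (0.0000, 1.0000).
Back-substitute: x_2 = 1.0000/1.0000 = 1.0000.
x_1 = (0.0000 − 4.2426·1.0000)/5.6569 = -0.7500.

x = (-0.7500, 1.0000)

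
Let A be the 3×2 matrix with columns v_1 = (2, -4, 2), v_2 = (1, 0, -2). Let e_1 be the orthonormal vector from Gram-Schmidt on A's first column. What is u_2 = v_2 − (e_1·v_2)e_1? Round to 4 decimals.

u_2 = (1.1667, -0.3333, -1.8333)

v_1 = (2, -4, 2); ‖v_1‖ = 4.8990, so e_1 = (0.4082, -0.8165, 0.4082).
e_1·v_2 = 0.4082·1 + (-0.8165)·0 + 0.4082·(-2) = -0.4082.
u_2 = v_2 + 0.4082·e_1 = (1.1667, -0.3333, -1.8333).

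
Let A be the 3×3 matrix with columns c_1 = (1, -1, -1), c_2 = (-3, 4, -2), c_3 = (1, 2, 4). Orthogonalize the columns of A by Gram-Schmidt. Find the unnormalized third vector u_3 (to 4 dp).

u_3 = (1.9355, 1.6129, 0.3226)

c_1 = (1, -1, -1); ‖c_1‖ = 1.7321, so q_1 = (0.5774, -0.5774, -0.5774).
q_1·c_2 = 0.5774·(-3) + (-0.5774)·4 + (-0.5774)·(-2) = -2.8868.
u_2 = c_2 + 2.8868·q_1 = (-1.3333, 2.3333, -3.6667).
‖u_2‖ = 4.5461, so q_2 = (-0.2933, 0.5133, -0.8066).
q_1·c_3 = 0.5774·1 + (-0.5774)·2 + (-0.5774)·4 = -2.8868; q_2·c_3 = (-0.2933)·1 + 0.5133·2 + (-0.8066)·4 = -2.4930.
u_3 = c_3 + 2.8868·q_1 + 2.4930·q_2 = (1.9355, 1.6129, 0.3226).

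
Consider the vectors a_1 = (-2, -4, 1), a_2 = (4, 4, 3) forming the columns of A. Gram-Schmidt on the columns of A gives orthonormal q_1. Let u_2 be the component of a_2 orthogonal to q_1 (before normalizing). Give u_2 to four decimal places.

q_1 = a_1/‖a_1‖ = (-2, -4, 1)/4.5826 = (-0.4364, -0.8729, 0.2182).
r_{12} = q_1·a_2 = -4.5826.
u_2 = a_2 + 4.5826·q_1 = (2.0000, 0.0000, 4.0000).

u_2 = (2.0000, 0.0000, 4.0000)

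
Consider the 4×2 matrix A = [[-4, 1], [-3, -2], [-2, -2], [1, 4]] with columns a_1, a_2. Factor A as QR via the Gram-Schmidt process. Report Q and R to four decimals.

Q = [[-0.7303, 0.5013], [-0.5477, -0.2148], [-0.3651, -0.2864], [0.1826, 0.7877]], R = [[5.4772, 1.8257], [0.0000, 4.6547]]

a_1 = (-4, -3, -2, 1); ‖a_1‖ = 5.4772, so e_1 = (-0.7303, -0.5477, -0.3651, 0.1826).
e_1·a_2 = (-0.7303)·1 + (-0.5477)·(-2) + (-0.3651)·(-2) + 0.1826·4 = 1.8257.
u_2 = a_2 − 1.8257·e_1 = (2.3333, -1.0000, -1.3333, 3.6667).
‖u_2‖ = 4.6547, so e_2 = (0.5013, -0.2148, -0.2864, 0.7877).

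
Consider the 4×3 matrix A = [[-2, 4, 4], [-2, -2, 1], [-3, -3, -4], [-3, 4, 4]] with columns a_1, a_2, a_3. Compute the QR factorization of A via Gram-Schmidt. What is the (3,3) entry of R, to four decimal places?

a_1 = (-2, -2, -3, -3); ‖a_1‖ = 5.0990, so e_1 = (-0.3922, -0.3922, -0.5883, -0.5883).
e_1·a_2 = (-0.3922)·4 + (-0.3922)·(-2) + (-0.5883)·(-3) + (-0.5883)·4 = -1.3728.
u_2 = a_2 + 1.3728·e_1 = (3.4615, -2.5385, -3.8077, 3.1923).
‖u_2‖ = 6.5662, so e_2 = (0.5272, -0.3866, -0.5799, 0.4862).
e_1·a_3 = (-0.3922)·4 + (-0.3922)·1 + (-0.5883)·(-4) + (-0.5883)·4 = -1.9612; e_2·a_3 = 0.5272·4 + (-0.3866)·1 + (-0.5799)·(-4) + 0.4862·4 = 5.9863.
u_3 = a_3 + 1.9612·e_1 − 5.9863·e_2 = (0.0749, 2.5450, -1.6824, -0.0642).
r_{33} = ‖u_3‖ = 3.0525.

r_{33} = 3.0525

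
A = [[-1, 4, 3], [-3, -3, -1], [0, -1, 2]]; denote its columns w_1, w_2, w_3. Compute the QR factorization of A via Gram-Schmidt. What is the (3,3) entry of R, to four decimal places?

e_1 = w_1/‖w_1‖ = (-1, -3, 0)/3.1623 = (-0.3162, -0.9487, 0.0000).
r_{12} = e_1·w_2 = 1.5811.
u_2 = w_2 − 1.5811·e_1 = (4.5000, -1.5000, -1.0000).
‖u_2‖ = 4.8477, so e_2 = (0.9283, -0.3094, -0.2063).
r_{13} = e_1·w_3 = 0.0000; r_{23} = e_2·w_3 = 2.6817.
u_3 = w_3 + 0.0000·e_1 − 2.6817·e_2 = (0.5106, -0.1702, 2.5532).
r_{33} = ‖u_3‖ = 2.6093.

r_{33} = 2.6093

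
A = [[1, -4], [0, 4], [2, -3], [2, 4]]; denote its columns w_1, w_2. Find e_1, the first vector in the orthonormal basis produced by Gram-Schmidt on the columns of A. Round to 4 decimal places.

e_1 = (0.3333, 0.0000, 0.6667, 0.6667)

w_1 = (1, 0, 2, 2); ‖w_1‖ = 3.0000, so e_1 = (0.3333, 0.0000, 0.6667, 0.6667).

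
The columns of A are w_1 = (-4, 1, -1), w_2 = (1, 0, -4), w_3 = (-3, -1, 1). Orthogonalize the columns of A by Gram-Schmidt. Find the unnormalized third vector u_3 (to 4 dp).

u_3 = (-0.3660, -1.5556, -0.0915)

e_1 = w_1/‖w_1‖ = (-4, 1, -1)/4.2426 = (-0.9428, 0.2357, -0.2357).
r_{12} = e_1·w_2 = 0.0000.
u_2 = w_2 + 0.0000·e_1 = (1.0000, 0.0000, -4.0000).
‖u_2‖ = 4.1231, so e_2 = (0.2425, 0.0000, -0.9701).
r_{13} = e_1·w_3 = 2.3570; r_{23} = e_2·w_3 = -1.6977.
u_3 = w_3 − 2.3570·e_1 + 1.6977·e_2 = (-0.3660, -1.5556, -0.0915).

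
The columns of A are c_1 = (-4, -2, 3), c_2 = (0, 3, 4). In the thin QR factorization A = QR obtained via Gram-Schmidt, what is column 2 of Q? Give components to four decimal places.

c_1 = (-4, -2, 3); ‖c_1‖ = 5.3852, so q_1 = (-0.7428, -0.3714, 0.5571).
q_1·c_2 = (-0.7428)·0 + (-0.3714)·3 + 0.5571·4 = 1.1142.
u_2 = c_2 − 1.1142·q_1 = (0.8276, 3.4138, 3.3793).
‖u_2‖ = 4.8743, so q_2 = (0.1698, 0.7004, 0.6933).

q_2 = (0.1698, 0.7004, 0.6933)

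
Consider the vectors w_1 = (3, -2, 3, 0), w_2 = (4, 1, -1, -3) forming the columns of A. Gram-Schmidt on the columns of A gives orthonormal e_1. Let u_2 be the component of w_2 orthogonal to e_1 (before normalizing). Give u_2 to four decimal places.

u_2 = (3.0455, 1.6364, -1.9545, -3.0000)

w_1 = (3, -2, 3, 0); ‖w_1‖ = 4.6904, so e_1 = (0.6396, -0.4264, 0.6396, 0.0000).
e_1·w_2 = 0.6396·4 + (-0.4264)·1 + 0.6396·(-1) + 0.0000·(-3) = 1.4924.
u_2 = w_2 − 1.4924·e_1 = (3.0455, 1.6364, -1.9545, -3.0000).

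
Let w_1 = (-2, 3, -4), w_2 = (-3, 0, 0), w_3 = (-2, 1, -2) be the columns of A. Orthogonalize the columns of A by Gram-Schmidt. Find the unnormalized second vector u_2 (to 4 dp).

u_2 = (-2.5862, -0.6207, 0.8276)

w_1 = (-2, 3, -4); ‖w_1‖ = 5.3852, so q_1 = (-0.3714, 0.5571, -0.7428).
q_1·w_2 = (-0.3714)·(-3) + 0.5571·0 + (-0.7428)·0 = 1.1142.
u_2 = w_2 − 1.1142·q_1 = (-2.5862, -0.6207, 0.8276).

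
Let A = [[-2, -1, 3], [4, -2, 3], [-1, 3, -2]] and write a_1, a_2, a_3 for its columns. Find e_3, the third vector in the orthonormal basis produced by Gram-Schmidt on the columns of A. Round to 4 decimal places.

a_1 = (-2, 4, -1); ‖a_1‖ = 4.5826, so e_1 = (-0.4364, 0.8729, -0.2182).
e_1·a_2 = (-0.4364)·(-1) + 0.8729·(-2) + (-0.2182)·3 = -1.9640.
u_2 = a_2 + 1.9640·e_1 = (-1.8571, -0.2857, 2.5714).
‖u_2‖ = 3.1848, so e_2 = (-0.5831, -0.0897, 0.8074).
e_1·a_3 = (-0.4364)·3 + 0.8729·3 + (-0.2182)·(-2) = 1.7457; e_2·a_3 = (-0.5831)·3 + (-0.0897)·3 + 0.8074·(-2) = -3.6333.
u_3 = a_3 − 1.7457·e_1 + 3.6333·e_2 = (1.6432, 1.1502, 1.3146).
‖u_3‖ = 2.3982, so e_3 = (0.6852, 0.4796, 0.5482).

e_3 = (0.6852, 0.4796, 0.5482)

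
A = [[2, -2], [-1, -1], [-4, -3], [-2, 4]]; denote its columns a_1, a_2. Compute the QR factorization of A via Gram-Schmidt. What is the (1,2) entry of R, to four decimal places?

r_{12} = 0.2000

a_1 = (2, -1, -4, -2); ‖a_1‖ = 5.0000, so e_1 = (0.4000, -0.2000, -0.8000, -0.4000).
r_{12} = e_1·a_2 = 0.2000.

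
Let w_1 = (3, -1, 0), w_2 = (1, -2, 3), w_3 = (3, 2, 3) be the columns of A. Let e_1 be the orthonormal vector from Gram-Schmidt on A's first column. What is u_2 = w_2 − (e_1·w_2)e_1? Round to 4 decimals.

w_1 = (3, -1, 0); ‖w_1‖ = 3.1623, so e_1 = (0.9487, -0.3162, 0.0000).
e_1·w_2 = 0.9487·1 + (-0.3162)·(-2) + 0.0000·3 = 1.5811.
u_2 = w_2 − 1.5811·e_1 = (-0.5000, -1.5000, 3.0000).

u_2 = (-0.5000, -1.5000, 3.0000)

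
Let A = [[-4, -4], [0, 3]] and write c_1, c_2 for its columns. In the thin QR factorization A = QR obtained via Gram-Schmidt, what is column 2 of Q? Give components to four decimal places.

q_2 = (0.0000, 1.0000)

q_1 = c_1/‖c_1‖ = (-4, 0)/4.0000 = (-1.0000, 0.0000).
r_{12} = q_1·c_2 = 4.0000.
u_2 = c_2 − 4.0000·q_1 = (0.0000, 3.0000).
‖u_2‖ = 3.0000, so q_2 = (0.0000, 1.0000).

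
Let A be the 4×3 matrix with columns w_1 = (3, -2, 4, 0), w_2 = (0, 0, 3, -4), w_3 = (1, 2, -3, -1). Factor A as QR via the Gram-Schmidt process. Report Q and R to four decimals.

q_1 = w_1/‖w_1‖ = (3, -2, 4, 0)/5.3852 = (0.5571, -0.3714, 0.7428, 0.0000).
r_{12} = q_1·w_2 = 2.2283.
u_2 = w_2 − 2.2283·q_1 = (-1.2414, 0.8276, 1.3448, -4.0000).
‖u_2‖ = 4.4760, so q_2 = (-0.2773, 0.1849, 0.3005, -0.8937).
r_{13} = q_1·w_3 = -2.4140; r_{23} = q_2·w_3 = 0.0847.
u_3 = w_3 + 2.4140·q_1 − 0.0847·q_2 = (2.3683, 1.0878, -1.2324, -0.9243).
‖u_3‖ = 3.0274, so q_3 = (0.7823, 0.3593, -0.4071, -0.3053).

Q = [[0.5571, -0.2773, 0.7823], [-0.3714, 0.1849, 0.3593], [0.7428, 0.3005, -0.4071], [0.0000, -0.8937, -0.3053]], R = [[5.3852, 2.2283, -2.4140], [0.0000, 4.4760, 0.0847], [0.0000, 0.0000, 3.0274]]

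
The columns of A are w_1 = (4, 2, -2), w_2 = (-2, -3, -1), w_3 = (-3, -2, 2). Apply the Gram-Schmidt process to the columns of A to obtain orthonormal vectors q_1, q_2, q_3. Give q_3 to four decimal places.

w_1 = (4, 2, -2); ‖w_1‖ = 4.8990, so q_1 = (0.8165, 0.4082, -0.4082).
q_1·w_2 = 0.8165·(-2) + 0.4082·(-3) + (-0.4082)·(-1) = -2.4495.
u_2 = w_2 + 2.4495·q_1 = (0.0000, -2.0000, -2.0000).
‖u_2‖ = 2.8284, so q_2 = (0.0000, -0.7071, -0.7071).
q_1·w_3 = 0.8165·(-3) + 0.4082·(-2) + (-0.4082)·2 = -4.0825; q_2·w_3 = 0.0000·(-3) + (-0.7071)·(-2) + (-0.7071)·2 = 0.0000.
u_3 = w_3 + 4.0825·q_1 + 0.0000·q_2 = (0.3333, -0.3333, 0.3333).
‖u_3‖ = 0.5774, so q_3 = (0.5774, -0.5774, 0.5774).

q_3 = (0.5774, -0.5774, 0.5774)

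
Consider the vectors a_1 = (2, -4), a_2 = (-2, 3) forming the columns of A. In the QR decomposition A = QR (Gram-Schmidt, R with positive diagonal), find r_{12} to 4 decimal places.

a_1 = (2, -4); ‖a_1‖ = 4.4721, so q_1 = (0.4472, -0.8944).
r_{12} = q_1·a_2 = -3.5777.

r_{12} = -3.5777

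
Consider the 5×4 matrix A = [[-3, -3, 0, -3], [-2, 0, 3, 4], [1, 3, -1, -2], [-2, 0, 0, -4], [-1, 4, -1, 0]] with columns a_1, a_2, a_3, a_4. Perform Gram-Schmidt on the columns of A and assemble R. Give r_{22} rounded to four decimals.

a_1 = (-3, -2, 1, -2, -1); ‖a_1‖ = 4.3589, so e_1 = (-0.6882, -0.4588, 0.2294, -0.4588, -0.2294).
e_1·a_2 = (-0.6882)·(-3) + (-0.4588)·0 + 0.2294·3 + (-0.4588)·0 + (-0.2294)·4 = 1.8353.
u_2 = a_2 − 1.8353·e_1 = (-1.7368, 0.8421, 2.5789, 0.8421, 4.4211).
r_{22} = ‖u_2‖ = 5.5346.

r_{22} = 5.5346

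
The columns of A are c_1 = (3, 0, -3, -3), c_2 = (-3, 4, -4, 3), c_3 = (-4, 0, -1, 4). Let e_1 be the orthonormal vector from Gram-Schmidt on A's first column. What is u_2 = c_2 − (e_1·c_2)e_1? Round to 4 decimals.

u_2 = (-2.3333, 4.0000, -4.6667, 2.3333)

c_1 = (3, 0, -3, -3); ‖c_1‖ = 5.1962, so e_1 = (0.5774, 0.0000, -0.5774, -0.5774).
e_1·c_2 = 0.5774·(-3) + 0.0000·4 + (-0.5774)·(-4) + (-0.5774)·3 = -1.1547.
u_2 = c_2 + 1.1547·e_1 = (-2.3333, 4.0000, -4.6667, 2.3333).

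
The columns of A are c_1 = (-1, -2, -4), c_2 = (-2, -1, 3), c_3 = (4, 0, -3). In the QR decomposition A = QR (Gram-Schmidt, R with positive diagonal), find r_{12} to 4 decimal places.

q_1 = c_1/‖c_1‖ = (-1, -2, -4)/4.5826 = (-0.2182, -0.4364, -0.8729).
r_{12} = q_1·c_2 = -1.7457.

r_{12} = -1.7457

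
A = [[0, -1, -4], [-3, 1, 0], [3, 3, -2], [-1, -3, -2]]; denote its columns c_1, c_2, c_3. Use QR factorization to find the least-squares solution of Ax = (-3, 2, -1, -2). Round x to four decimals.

c_1 = (0, -3, 3, -1); ‖c_1‖ = 4.3589, so e_1 = (0.0000, -0.6882, 0.6882, -0.2294).
e_1·c_2 = 0.0000·(-1) + (-0.6882)·1 + 0.6882·3 + (-0.2294)·(-3) = 2.0647.
u_2 = c_2 − 2.0647·e_1 = (-1.0000, 2.4211, 1.5789, -2.5263).
‖u_2‖ = 3.9670, so e_2 = (-0.2521, 0.6103, 0.3980, -0.6368).
e_1·c_3 = 0.0000·(-4) + (-0.6882)·0 + 0.6882·(-2) + (-0.2294)·(-2) = -0.9177; e_2·c_3 = (-0.2521)·(-4) + 0.6103·0 + 0.3980·(-2) + (-0.6368)·(-2) = 1.4860.
u_3 = c_3 + 0.9177·e_1 − 1.4860·e_2 = (-3.6254, -1.5385, -1.9599, -1.2642).
‖u_3‖ = 4.5771, so e_3 = (-0.7921, -0.3361, -0.4282, -0.2762).
Qᵀb = (-1.6059, 2.8525, 2.6846).
Back-substitute: x_3 = 2.6846/4.5771 = 0.5865.
x_2 = (2.8525 − 1.4860·0.5865)/3.9670 = 0.4994.
x_1 = (-1.6059 − 2.0647·0.4994 + 0.9177·0.5865)/4.3589 = -0.4815.

x = (-0.4815, 0.4994, 0.5865)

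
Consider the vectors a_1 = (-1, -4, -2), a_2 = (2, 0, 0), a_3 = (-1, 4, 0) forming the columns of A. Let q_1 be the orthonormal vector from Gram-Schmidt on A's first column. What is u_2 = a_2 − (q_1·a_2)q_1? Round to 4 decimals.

q_1 = a_1/‖a_1‖ = (-1, -4, -2)/4.5826 = (-0.2182, -0.8729, -0.4364).
r_{12} = q_1·a_2 = -0.4364.
u_2 = a_2 + 0.4364·q_1 = (1.9048, -0.3810, -0.1905).

u_2 = (1.9048, -0.3810, -0.1905)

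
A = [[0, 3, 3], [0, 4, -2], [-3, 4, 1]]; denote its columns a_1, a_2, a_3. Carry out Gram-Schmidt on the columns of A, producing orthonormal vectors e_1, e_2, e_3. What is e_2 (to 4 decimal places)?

a_1 = (0, 0, -3); ‖a_1‖ = 3.0000, so e_1 = (0.0000, 0.0000, -1.0000).
e_1·a_2 = 0.0000·3 + 0.0000·4 + (-1.0000)·4 = -4.0000.
u_2 = a_2 + 4.0000·e_1 = (3.0000, 4.0000, 0.0000).
‖u_2‖ = 5.0000, so e_2 = (0.6000, 0.8000, 0.0000).

e_2 = (0.6000, 0.8000, 0.0000)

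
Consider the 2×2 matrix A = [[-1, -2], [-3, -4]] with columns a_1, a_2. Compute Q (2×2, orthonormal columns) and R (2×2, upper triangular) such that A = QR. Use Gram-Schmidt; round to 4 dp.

a_1 = (-1, -3); ‖a_1‖ = 3.1623, so e_1 = (-0.3162, -0.9487).
e_1·a_2 = (-0.3162)·(-2) + (-0.9487)·(-4) = 4.4272.
u_2 = a_2 − 4.4272·e_1 = (-0.6000, 0.2000).
‖u_2‖ = 0.6325, so e_2 = (-0.9487, 0.3162).

Q = [[-0.3162, -0.9487], [-0.9487, 0.3162]], R = [[3.1623, 4.4272], [0.0000, 0.6325]]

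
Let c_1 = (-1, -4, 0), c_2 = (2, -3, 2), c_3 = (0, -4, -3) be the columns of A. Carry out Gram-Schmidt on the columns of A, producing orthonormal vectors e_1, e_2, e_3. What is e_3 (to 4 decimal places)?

c_1 = (-1, -4, 0); ‖c_1‖ = 4.1231, so e_1 = (-0.2425, -0.9701, 0.0000).
e_1·c_2 = (-0.2425)·2 + (-0.9701)·(-3) + 0.0000·2 = 2.4254.
u_2 = c_2 − 2.4254·e_1 = (2.5882, -0.6471, 2.0000).
‖u_2‖ = 3.3343, so e_2 = (0.7762, -0.1941, 0.5998).
e_1·c_3 = (-0.2425)·0 + (-0.9701)·(-4) + 0.0000·(-3) = 3.8806; e_2·c_3 = 0.7762·0 + (-0.1941)·(-4) + 0.5998·(-3) = -1.0232.
u_3 = c_3 − 3.8806·e_1 + 1.0232·e_2 = (1.7354, -0.4339, -2.3862).
‖u_3‖ = 2.9823, so e_3 = (0.5819, -0.1455, -0.8001).

e_3 = (0.5819, -0.1455, -0.8001)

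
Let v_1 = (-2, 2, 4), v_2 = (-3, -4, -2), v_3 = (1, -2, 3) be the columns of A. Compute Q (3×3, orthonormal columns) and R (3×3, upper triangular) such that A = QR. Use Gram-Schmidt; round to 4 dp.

q_1 = v_1/‖v_1‖ = (-2, 2, 4)/4.8990 = (-0.4082, 0.4082, 0.8165).
r_{12} = q_1·v_2 = -2.0412.
u_2 = v_2 + 2.0412·q_1 = (-3.8333, -3.1667, -0.3333).
‖u_2‖ = 4.9833, so q_2 = (-0.7692, -0.6355, -0.0669).
r_{13} = q_1·v_3 = 1.2247; r_{23} = q_2·v_3 = 0.3010.
u_3 = v_3 − 1.2247·q_1 − 0.3010·q_2 = (1.7315, -2.3087, 2.0201).
‖u_3‖ = 3.5227, so q_3 = (0.4915, -0.6554, 0.5735).

Q = [[-0.4082, -0.7692, 0.4915], [0.4082, -0.6355, -0.6554], [0.8165, -0.0669, 0.5735]], R = [[4.8990, -2.0412, 1.2247], [0.0000, 4.9833, 0.3010], [0.0000, 0.0000, 3.5227]]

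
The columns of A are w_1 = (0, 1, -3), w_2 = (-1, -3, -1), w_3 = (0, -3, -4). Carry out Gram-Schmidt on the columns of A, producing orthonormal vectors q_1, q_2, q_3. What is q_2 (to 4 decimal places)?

w_1 = (0, 1, -3); ‖w_1‖ = 3.1623, so q_1 = (0.0000, 0.3162, -0.9487).
q_1·w_2 = 0.0000·(-1) + 0.3162·(-3) + (-0.9487)·(-1) = 0.0000.
u_2 = w_2 + 0.0000·q_1 = (-1.0000, -3.0000, -1.0000).
‖u_2‖ = 3.3166, so q_2 = (-0.3015, -0.9045, -0.3015).

q_2 = (-0.3015, -0.9045, -0.3015)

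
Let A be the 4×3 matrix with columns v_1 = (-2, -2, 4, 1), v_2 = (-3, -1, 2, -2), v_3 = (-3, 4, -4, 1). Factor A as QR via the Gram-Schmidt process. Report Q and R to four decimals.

Q = [[-0.4000, -0.5898, -0.6609], [-0.4000, 0.0376, 0.4851], [0.8000, -0.0753, -0.2200], [0.2000, -0.8031, 0.5287]], R = [[5.0000, 2.8000, -3.4000], [0.0000, 3.1875, 1.4181], [0.0000, 0.0000, 5.3319]]

q_1 = v_1/‖v_1‖ = (-2, -2, 4, 1)/5.0000 = (-0.4000, -0.4000, 0.8000, 0.2000).
r_{12} = q_1·v_2 = 2.8000.
u_2 = v_2 − 2.8000·q_1 = (-1.8800, 0.1200, -0.2400, -2.5600).
‖u_2‖ = 3.1875, so q_2 = (-0.5898, 0.0376, -0.0753, -0.8031).
r_{13} = q_1·v_3 = -3.4000; r_{23} = q_2·v_3 = 1.4181.
u_3 = v_3 + 3.4000·q_1 − 1.4181·q_2 = (-3.5236, 2.5866, -1.1732, 2.8189).
‖u_3‖ = 5.3319, so q_3 = (-0.6609, 0.4851, -0.2200, 0.5287).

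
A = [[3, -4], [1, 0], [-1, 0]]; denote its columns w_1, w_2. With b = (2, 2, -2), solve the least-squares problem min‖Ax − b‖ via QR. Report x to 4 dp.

e_1 = w_1/‖w_1‖ = (3, 1, -1)/3.3166 = (0.9045, 0.3015, -0.3015).
r_{12} = e_1·w_2 = -3.6181.
u_2 = w_2 + 3.6181·e_1 = (-0.7273, 1.0909, -1.0909).
‖u_2‖ = 1.7056, so e_2 = (-0.4264, 0.6396, -0.6396).
Qᵀb = (3.0151, 1.7056).
Back-substitute: x_2 = 1.7056/1.7056 = 1.0000.
x_1 = (3.0151 + 3.6181·1.0000)/3.3166 = 2.0000.

x = (2.0000, 1.0000)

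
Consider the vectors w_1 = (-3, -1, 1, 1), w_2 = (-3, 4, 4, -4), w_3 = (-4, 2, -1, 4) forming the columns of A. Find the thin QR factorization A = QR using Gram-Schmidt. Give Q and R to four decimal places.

Q = [[-0.8660, -0.2361, -0.1950], [-0.2887, 0.5960, 0.7438], [0.2887, 0.4835, -0.3657], [0.2887, -0.5960, 0.5244]], R = [[3.4641, 1.4434, 3.7528], [0.0000, 7.4106, -0.7309], [0.0000, 0.0000, 4.7310]]

e_1 = w_1/‖w_1‖ = (-3, -1, 1, 1)/3.4641 = (-0.8660, -0.2887, 0.2887, 0.2887).
r_{12} = e_1·w_2 = 1.4434.
u_2 = w_2 − 1.4434·e_1 = (-1.7500, 4.4167, 3.5833, -4.4167).
‖u_2‖ = 7.4106, so e_2 = (-0.2361, 0.5960, 0.4835, -0.5960).
r_{13} = e_1·w_3 = 3.7528; r_{23} = e_2·w_3 = -0.7309.
u_3 = w_3 − 3.7528·e_1 + 0.7309·e_2 = (-0.9226, 3.5190, -1.7299, 2.4810).
‖u_3‖ = 4.7310, so e_3 = (-0.1950, 0.7438, -0.3657, 0.5244).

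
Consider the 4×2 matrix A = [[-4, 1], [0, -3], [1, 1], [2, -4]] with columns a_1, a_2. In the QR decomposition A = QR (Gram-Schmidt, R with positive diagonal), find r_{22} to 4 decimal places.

e_1 = a_1/‖a_1‖ = (-4, 0, 1, 2)/4.5826 = (-0.8729, 0.0000, 0.2182, 0.4364).
r_{12} = e_1·a_2 = -2.4004.
u_2 = a_2 + 2.4004·e_1 = (-1.0952, -3.0000, 1.5238, -2.9524).
r_{22} = ‖u_2‖ = 4.6085.

r_{22} = 4.6085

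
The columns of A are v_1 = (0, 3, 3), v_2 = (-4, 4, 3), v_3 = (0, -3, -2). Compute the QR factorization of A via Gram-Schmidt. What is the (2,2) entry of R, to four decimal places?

r_{22} = 4.0620

v_1 = (0, 3, 3); ‖v_1‖ = 4.2426, so e_1 = (0.0000, 0.7071, 0.7071).
e_1·v_2 = 0.0000·(-4) + 0.7071·4 + 0.7071·3 = 4.9497.
u_2 = v_2 − 4.9497·e_1 = (-4.0000, 0.5000, -0.5000).
r_{22} = ‖u_2‖ = 4.0620.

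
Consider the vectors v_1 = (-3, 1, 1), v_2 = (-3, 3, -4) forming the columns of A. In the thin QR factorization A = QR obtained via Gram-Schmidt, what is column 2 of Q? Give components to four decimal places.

q_2 = (-0.1541, 0.4281, -0.8905)

v_1 = (-3, 1, 1); ‖v_1‖ = 3.3166, so q_1 = (-0.9045, 0.3015, 0.3015).
q_1·v_2 = (-0.9045)·(-3) + 0.3015·3 + 0.3015·(-4) = 2.4121.
u_2 = v_2 − 2.4121·q_1 = (-0.8182, 2.2727, -4.7273).
‖u_2‖ = 5.3087, so q_2 = (-0.1541, 0.4281, -0.8905).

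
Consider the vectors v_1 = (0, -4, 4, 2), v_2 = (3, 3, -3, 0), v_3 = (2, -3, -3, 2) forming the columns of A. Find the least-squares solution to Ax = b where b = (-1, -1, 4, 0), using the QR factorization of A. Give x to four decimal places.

v_1 = (0, -4, 4, 2); ‖v_1‖ = 6.0000, so q_1 = (0.0000, -0.6667, 0.6667, 0.3333).
q_1·v_2 = 0.0000·3 + (-0.6667)·3 + 0.6667·(-3) + 0.3333·0 = -4.0000.
u_2 = v_2 + 4.0000·q_1 = (3.0000, 0.3333, -0.3333, 1.3333).
‖u_2‖ = 3.3166, so q_2 = (0.9045, 0.1005, -0.1005, 0.4020).
q_1·v_3 = 0.0000·2 + (-0.6667)·(-3) + 0.6667·(-3) + 0.3333·2 = 0.6667; q_2·v_3 = 0.9045·2 + 0.1005·(-3) + (-0.1005)·(-3) + 0.4020·2 = 2.6131.
u_3 = v_3 − 0.6667·q_1 − 2.6131·q_2 = (-0.3636, -2.8182, -3.1818, 0.7273).
‖u_3‖ = 4.3275, so q_3 = (-0.0840, -0.6512, -0.7353, 0.1681).
Qᵀb = (3.3333, -1.4071, -2.2058).
Back-substitute: x_3 = -2.2058/4.3275 = -0.5097.
x_2 = (-1.4071 − 2.6131·(-0.5097))/3.3166 = -0.0227.
x_1 = (3.3333 + 4.0000·(-0.0227) − 0.6667·(-0.5097))/6.0000 = 0.5971.

x = (0.5971, -0.0227, -0.5097)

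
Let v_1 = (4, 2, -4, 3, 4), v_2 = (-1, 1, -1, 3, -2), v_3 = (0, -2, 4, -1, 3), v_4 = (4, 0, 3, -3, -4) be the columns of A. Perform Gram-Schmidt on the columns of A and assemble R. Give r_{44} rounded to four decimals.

r_{44} = 6.0224

v_1 = (4, 2, -4, 3, 4); ‖v_1‖ = 7.8102, so q_1 = (0.5121, 0.2561, -0.5121, 0.3841, 0.5121).
q_1·v_2 = 0.5121·(-1) + 0.2561·1 + (-0.5121)·(-1) + 0.3841·3 + 0.5121·(-2) = 0.3841.
u_2 = v_2 − 0.3841·q_1 = (-1.1967, 0.9016, -0.8033, 2.8525, -2.1967).
‖u_2‖ = 3.9815, so q_2 = (-0.3006, 0.2265, -0.2018, 0.7164, -0.5517).
q_1·v_3 = 0.5121·0 + 0.2561·(-2) + (-0.5121)·4 + 0.3841·(-1) + 0.5121·3 = -1.4084; q_2·v_3 = (-0.3006)·0 + 0.2265·(-2) + (-0.2018)·4 + 0.7164·(-1) + (-0.5517)·3 = -3.6315.
u_3 = v_3 + 1.4084·q_1 + 3.6315·q_2 = (-0.3702, -0.8170, 2.5460, 2.1427, 1.7177).
‖u_3‖ = 3.8508, so q_3 = (-0.0961, -0.2122, 0.6612, 0.5564, 0.4461).
q_1·v_4 = 0.5121·4 + 0.2561·0 + (-0.5121)·3 + 0.3841·(-3) + 0.5121·(-4) = -2.6888; q_2·v_4 = (-0.3006)·4 + 0.2265·0 + (-0.2018)·3 + 0.7164·(-3) + (-0.5517)·(-4) = -1.7499; q_3·v_4 = (-0.0961)·4 + (-0.2122)·0 + 0.6612·3 + 0.5564·(-3) + 0.4461·(-4) = -1.8546.
u_4 = v_4 + 2.6888·q_1 + 1.7499·q_2 + 1.8546·q_3 = (4.6728, 0.6913, 2.4961, 0.3184, -2.7611).
r_{44} = ‖u_4‖ = 6.0224.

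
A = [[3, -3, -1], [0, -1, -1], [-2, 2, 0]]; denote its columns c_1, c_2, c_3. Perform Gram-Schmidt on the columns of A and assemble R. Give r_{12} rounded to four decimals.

q_1 = c_1/‖c_1‖ = (3, 0, -2)/3.6056 = (0.8321, 0.0000, -0.5547).
r_{12} = q_1·c_2 = -3.6056.

r_{12} = -3.6056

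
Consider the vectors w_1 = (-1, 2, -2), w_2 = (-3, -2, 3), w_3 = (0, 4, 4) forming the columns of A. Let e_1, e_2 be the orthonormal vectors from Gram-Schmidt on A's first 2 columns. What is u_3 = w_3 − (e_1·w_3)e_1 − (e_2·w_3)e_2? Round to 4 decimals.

u_3 = (0.9128, 4.1074, 3.6510)

w_1 = (-1, 2, -2); ‖w_1‖ = 3.0000, so e_1 = (-0.3333, 0.6667, -0.6667).
e_1·w_2 = (-0.3333)·(-3) + 0.6667·(-2) + (-0.6667)·3 = -2.3333.
u_2 = w_2 + 2.3333·e_1 = (-3.7778, -0.4444, 1.4444).
‖u_2‖ = 4.0689, so e_2 = (-0.9285, -0.1092, 0.3550).
e_1·w_3 = (-0.3333)·0 + 0.6667·4 + (-0.6667)·4 = 0.0000; e_2·w_3 = (-0.9285)·0 + (-0.1092)·4 + 0.3550·4 = 0.9831.
u_3 = w_3 + 0.0000·e_1 − 0.9831·e_2 = (0.9128, 4.1074, 3.6510).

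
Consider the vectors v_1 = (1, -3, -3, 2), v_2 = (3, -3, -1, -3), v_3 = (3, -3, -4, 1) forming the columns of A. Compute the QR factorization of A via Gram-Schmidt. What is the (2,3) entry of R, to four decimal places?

r_{23} = 1.7839

v_1 = (1, -3, -3, 2); ‖v_1‖ = 4.7958, so q_1 = (0.2085, -0.6255, -0.6255, 0.4170).
q_1·v_2 = 0.2085·3 + (-0.6255)·(-3) + (-0.6255)·(-1) + 0.4170·(-3) = 1.8766.
u_2 = v_2 − 1.8766·q_1 = (2.6087, -1.8261, 0.1739, -3.7826).
‖u_2‖ = 4.9476, so q_2 = (0.5273, -0.3691, 0.0352, -0.7645).
r_{23} = q_2·v_3 = 1.7839.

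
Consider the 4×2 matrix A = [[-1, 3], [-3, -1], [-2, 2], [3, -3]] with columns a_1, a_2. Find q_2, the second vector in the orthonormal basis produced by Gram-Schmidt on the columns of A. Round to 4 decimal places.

q_1 = a_1/‖a_1‖ = (-1, -3, -2, 3)/4.7958 = (-0.2085, -0.6255, -0.4170, 0.6255).
r_{12} = q_1·a_2 = -2.7107.
u_2 = a_2 + 2.7107·q_1 = (2.4348, -2.6957, 0.8696, -1.3043).
‖u_2‖ = 3.9563, so q_2 = (0.6154, -0.6814, 0.2198, -0.3297).

q_2 = (0.6154, -0.6814, 0.2198, -0.3297)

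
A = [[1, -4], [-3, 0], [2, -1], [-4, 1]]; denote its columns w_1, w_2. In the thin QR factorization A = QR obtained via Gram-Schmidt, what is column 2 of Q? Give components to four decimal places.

q_1 = w_1/‖w_1‖ = (1, -3, 2, -4)/5.4772 = (0.1826, -0.5477, 0.3651, -0.7303).
r_{12} = q_1·w_2 = -1.8257.
u_2 = w_2 + 1.8257·q_1 = (-3.6667, -1.0000, -0.3333, -0.3333).
‖u_2‖ = 3.8297, so q_2 = (-0.9574, -0.2611, -0.0870, -0.0870).

q_2 = (-0.9574, -0.2611, -0.0870, -0.0870)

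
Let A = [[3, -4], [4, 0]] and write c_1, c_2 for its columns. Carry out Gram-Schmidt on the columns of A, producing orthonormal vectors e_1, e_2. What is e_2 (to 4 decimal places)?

e_2 = (-0.8000, 0.6000)

c_1 = (3, 4); ‖c_1‖ = 5.0000, so e_1 = (0.6000, 0.8000).
e_1·c_2 = 0.6000·(-4) + 0.8000·0 = -2.4000.
u_2 = c_2 + 2.4000·e_1 = (-2.5600, 1.9200).
‖u_2‖ = 3.2000, so e_2 = (-0.8000, 0.6000).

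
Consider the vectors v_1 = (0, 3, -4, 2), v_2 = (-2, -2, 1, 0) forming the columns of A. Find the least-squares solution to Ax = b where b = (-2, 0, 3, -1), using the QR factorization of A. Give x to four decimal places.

x = (-0.3478, 0.3913)

e_1 = v_1/‖v_1‖ = (0, 3, -4, 2)/5.3852 = (0.0000, 0.5571, -0.7428, 0.3714).
r_{12} = e_1·v_2 = -1.8570.
u_2 = v_2 + 1.8570·e_1 = (-2.0000, -0.9655, -0.3793, 0.6897).
‖u_2‖ = 2.3562, so e_2 = (-0.8488, -0.4098, -0.1610, 0.2927).
Qᵀb = (-2.5997, 0.9220).
Back-substitute: x_2 = 0.9220/2.3562 = 0.3913.
x_1 = (-2.5997 + 1.8570·0.3913)/5.3852 = -0.3478.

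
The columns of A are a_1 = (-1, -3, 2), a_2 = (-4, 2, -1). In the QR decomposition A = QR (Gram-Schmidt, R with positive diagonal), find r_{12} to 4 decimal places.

a_1 = (-1, -3, 2); ‖a_1‖ = 3.7417, so q_1 = (-0.2673, -0.8018, 0.5345).
r_{12} = q_1·a_2 = -1.0690.

r_{12} = -1.0690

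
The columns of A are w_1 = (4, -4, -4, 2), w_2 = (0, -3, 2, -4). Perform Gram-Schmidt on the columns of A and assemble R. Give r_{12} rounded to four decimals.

r_{12} = -0.5547

w_1 = (4, -4, -4, 2); ‖w_1‖ = 7.2111, so e_1 = (0.5547, -0.5547, -0.5547, 0.2774).
r_{12} = e_1·w_2 = -0.5547.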